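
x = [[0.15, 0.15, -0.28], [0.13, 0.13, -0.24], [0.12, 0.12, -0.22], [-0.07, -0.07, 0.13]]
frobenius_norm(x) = 0.56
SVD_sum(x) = [[0.15, 0.15, -0.28],[0.13, 0.13, -0.24],[0.12, 0.12, -0.22],[-0.07, -0.07, 0.13]] + [[-0.0, -0.00, -0.0],[0.00, 0.00, 0.00],[0.0, 0.0, 0.00],[0.0, 0.0, 0.00]] + [[-0.00, 0.0, 0.0], [0.00, -0.00, -0.00], [-0.00, 0.0, 0.0], [-0.00, 0.0, 0.0]]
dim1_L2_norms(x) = [0.35, 0.3, 0.28, 0.16]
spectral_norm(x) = 0.56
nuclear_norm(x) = 0.57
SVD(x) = [[-0.62,0.68,-0.37],[-0.54,-0.23,0.58],[-0.49,-0.68,-0.48],[0.29,-0.11,-0.54]] @ diag([0.564531760971956, 0.0019725247533439513, 2.7200596044630683e-17]) @ [[-0.43, -0.43, 0.79],[-0.56, -0.56, -0.61],[0.71, -0.71, -0.00]]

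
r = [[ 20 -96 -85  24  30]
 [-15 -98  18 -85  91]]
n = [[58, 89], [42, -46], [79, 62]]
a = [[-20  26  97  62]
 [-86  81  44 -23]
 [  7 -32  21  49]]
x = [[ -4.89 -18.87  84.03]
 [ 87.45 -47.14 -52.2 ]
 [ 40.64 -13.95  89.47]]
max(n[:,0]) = 79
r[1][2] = 18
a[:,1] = [26, 81, -32]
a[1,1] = 81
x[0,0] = -4.89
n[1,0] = 42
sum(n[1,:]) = -4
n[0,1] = 89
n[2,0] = 79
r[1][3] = -85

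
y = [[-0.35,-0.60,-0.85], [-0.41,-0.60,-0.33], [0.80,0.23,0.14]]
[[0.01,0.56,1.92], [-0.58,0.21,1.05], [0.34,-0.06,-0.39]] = y @[[0.21, 0.05, 0.06], [1.44, -0.01, -0.88], [-1.11, -0.67, -1.66]]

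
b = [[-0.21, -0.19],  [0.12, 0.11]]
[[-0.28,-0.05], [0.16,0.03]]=b@[[0.85, -0.53],[0.53, 0.85]]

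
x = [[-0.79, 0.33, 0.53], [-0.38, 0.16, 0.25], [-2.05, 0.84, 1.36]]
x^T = [[-0.79, -0.38, -2.05], [0.33, 0.16, 0.84], [0.53, 0.25, 1.36]]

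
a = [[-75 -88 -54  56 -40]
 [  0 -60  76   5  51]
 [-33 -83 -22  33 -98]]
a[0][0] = -75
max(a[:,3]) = 56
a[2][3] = 33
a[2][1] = -83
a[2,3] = 33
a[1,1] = -60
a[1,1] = -60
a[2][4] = -98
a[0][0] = -75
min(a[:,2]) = -54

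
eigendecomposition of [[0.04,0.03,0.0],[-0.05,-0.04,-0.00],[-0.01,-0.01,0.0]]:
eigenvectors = [[0.00, 0.49, -0.71], [0.00, -0.81, 0.71], [1.00, -0.32, 0.0]]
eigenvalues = [0.0, -0.01, 0.01]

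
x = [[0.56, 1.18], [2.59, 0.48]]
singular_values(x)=[2.76, 1.01]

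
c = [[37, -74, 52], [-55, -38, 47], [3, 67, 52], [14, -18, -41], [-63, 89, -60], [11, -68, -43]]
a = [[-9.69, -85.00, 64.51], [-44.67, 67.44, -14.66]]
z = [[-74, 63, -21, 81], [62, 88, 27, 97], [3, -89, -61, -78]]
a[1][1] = 67.44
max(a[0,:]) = 64.51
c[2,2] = 52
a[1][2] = -14.66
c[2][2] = 52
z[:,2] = [-21, 27, -61]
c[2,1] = 67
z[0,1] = 63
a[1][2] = -14.66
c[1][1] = -38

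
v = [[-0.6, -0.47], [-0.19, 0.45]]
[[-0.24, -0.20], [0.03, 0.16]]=v@ [[0.26, 0.04],  [0.17, 0.37]]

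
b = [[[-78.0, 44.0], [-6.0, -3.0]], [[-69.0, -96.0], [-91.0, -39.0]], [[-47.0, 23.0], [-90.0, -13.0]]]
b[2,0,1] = 23.0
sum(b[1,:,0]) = -160.0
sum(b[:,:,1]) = -84.0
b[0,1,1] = -3.0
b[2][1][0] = -90.0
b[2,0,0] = -47.0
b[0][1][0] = -6.0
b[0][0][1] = 44.0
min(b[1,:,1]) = -96.0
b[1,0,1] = -96.0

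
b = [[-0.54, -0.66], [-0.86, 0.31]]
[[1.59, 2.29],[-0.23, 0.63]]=b@ [[-0.47,-1.53], [-2.03,-2.22]]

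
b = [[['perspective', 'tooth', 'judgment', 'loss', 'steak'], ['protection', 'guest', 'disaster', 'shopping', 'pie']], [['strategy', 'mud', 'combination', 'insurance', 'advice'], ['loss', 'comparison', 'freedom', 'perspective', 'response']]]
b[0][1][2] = 'disaster'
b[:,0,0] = ['perspective', 'strategy']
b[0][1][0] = 'protection'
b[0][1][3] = 'shopping'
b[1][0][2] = 'combination'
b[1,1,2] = 'freedom'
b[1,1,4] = 'response'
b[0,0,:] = ['perspective', 'tooth', 'judgment', 'loss', 'steak']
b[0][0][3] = 'loss'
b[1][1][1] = 'comparison'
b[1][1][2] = 'freedom'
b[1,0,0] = 'strategy'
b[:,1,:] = [['protection', 'guest', 'disaster', 'shopping', 'pie'], ['loss', 'comparison', 'freedom', 'perspective', 'response']]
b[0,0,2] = 'judgment'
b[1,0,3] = 'insurance'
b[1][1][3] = 'perspective'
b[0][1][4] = 'pie'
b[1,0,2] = 'combination'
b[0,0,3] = 'loss'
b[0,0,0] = 'perspective'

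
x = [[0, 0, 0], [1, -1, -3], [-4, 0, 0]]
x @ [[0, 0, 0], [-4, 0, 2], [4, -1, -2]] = [[0, 0, 0], [-8, 3, 4], [0, 0, 0]]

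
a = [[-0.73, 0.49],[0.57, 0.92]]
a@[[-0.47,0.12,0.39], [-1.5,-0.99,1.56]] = [[-0.39, -0.57, 0.48],[-1.65, -0.84, 1.66]]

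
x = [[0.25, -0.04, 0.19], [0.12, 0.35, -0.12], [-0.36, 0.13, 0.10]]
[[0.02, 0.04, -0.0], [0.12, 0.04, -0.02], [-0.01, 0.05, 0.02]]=x@ [[0.13, 0.01, -0.06], [0.29, 0.21, -0.02], [-0.03, 0.26, 0.05]]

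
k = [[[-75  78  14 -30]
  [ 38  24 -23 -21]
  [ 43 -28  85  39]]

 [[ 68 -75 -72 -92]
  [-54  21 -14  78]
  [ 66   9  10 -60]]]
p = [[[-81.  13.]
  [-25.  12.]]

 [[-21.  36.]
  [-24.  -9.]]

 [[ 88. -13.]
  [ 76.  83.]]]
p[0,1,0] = -25.0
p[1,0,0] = -21.0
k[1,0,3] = -92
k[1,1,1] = 21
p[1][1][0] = -24.0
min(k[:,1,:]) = -54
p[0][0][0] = -81.0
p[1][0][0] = -21.0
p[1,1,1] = -9.0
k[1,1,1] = 21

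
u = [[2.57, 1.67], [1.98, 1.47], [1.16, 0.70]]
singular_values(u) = [4.16, 0.14]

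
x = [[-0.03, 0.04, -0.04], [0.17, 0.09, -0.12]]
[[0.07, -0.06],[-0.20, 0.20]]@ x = [[-0.01, -0.00, 0.0], [0.04, 0.01, -0.02]]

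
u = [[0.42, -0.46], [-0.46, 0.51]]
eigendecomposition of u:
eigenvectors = [[-0.74,0.67], [-0.67,-0.74]]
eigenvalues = [0.0, 0.93]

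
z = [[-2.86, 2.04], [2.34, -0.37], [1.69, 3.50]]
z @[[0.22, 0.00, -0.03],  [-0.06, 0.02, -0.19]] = [[-0.75,  0.04,  -0.30], [0.54,  -0.01,  0.0], [0.16,  0.07,  -0.72]]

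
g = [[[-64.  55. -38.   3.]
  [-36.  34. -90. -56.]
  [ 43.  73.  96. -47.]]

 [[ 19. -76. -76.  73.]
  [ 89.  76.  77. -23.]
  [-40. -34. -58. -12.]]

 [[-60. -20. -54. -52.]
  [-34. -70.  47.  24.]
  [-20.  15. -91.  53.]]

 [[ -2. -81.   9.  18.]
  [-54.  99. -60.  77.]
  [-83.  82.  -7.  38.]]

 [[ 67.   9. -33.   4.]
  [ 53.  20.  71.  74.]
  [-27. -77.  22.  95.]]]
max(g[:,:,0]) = 89.0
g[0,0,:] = [-64.0, 55.0, -38.0, 3.0]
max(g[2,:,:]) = 53.0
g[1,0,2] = -76.0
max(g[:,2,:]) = 96.0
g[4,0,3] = 4.0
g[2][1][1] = -70.0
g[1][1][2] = 77.0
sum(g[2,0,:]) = -186.0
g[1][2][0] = -40.0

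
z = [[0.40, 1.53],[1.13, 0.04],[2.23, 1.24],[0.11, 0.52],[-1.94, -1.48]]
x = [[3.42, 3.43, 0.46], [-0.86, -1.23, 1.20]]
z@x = [[0.05,-0.51,2.02], [3.83,3.83,0.57], [6.56,6.12,2.51], [-0.07,-0.26,0.67], [-5.36,-4.83,-2.67]]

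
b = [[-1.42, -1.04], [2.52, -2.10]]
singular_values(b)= [3.32, 1.69]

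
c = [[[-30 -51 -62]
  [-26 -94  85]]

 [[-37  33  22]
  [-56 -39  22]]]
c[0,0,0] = -30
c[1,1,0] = -56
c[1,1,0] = -56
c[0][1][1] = -94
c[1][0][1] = 33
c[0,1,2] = 85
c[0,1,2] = 85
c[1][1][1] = -39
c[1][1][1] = -39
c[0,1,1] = -94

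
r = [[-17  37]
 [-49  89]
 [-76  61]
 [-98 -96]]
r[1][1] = 89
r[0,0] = -17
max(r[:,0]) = -17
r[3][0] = -98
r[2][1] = 61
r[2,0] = -76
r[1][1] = 89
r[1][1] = 89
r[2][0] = -76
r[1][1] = 89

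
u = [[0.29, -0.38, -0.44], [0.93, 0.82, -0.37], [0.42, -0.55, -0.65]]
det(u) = -0.008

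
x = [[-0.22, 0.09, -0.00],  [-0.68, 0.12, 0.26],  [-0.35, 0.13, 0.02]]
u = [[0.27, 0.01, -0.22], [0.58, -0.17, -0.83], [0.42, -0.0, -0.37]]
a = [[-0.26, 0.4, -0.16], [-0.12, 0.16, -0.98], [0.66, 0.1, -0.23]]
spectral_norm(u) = 1.21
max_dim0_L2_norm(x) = 0.8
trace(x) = -0.08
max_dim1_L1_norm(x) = 1.06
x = u @ a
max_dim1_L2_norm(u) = 1.03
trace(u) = -0.27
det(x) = -0.00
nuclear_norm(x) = 0.99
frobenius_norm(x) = 0.86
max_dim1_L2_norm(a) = 1.0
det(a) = -0.27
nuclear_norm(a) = 2.13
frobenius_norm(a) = 1.32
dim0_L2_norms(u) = [0.77, 0.17, 0.93]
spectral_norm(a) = 1.05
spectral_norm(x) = 0.85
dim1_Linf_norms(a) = [0.4, 0.98, 0.66]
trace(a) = -0.33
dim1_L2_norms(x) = [0.24, 0.74, 0.37]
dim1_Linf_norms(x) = [0.22, 0.68, 0.35]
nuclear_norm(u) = 1.38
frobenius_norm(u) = 1.22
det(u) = -0.00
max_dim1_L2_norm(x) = 0.74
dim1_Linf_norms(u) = [0.27, 0.83, 0.42]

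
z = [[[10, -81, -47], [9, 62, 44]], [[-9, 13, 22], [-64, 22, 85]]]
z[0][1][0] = 9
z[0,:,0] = [10, 9]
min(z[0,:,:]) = -81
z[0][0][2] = -47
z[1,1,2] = 85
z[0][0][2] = -47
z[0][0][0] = 10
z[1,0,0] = -9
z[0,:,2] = [-47, 44]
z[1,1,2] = 85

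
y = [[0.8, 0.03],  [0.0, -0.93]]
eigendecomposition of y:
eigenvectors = [[1.0,-0.02], [0.00,1.0]]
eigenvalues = [0.8, -0.93]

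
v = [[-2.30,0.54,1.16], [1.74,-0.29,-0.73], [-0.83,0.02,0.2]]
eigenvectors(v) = [[-0.78, -0.13, 0.24], [0.57, 0.78, -0.62], [-0.26, -0.62, 0.75]]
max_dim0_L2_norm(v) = 3.0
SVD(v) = [[-0.78, -0.48, 0.39], [0.57, -0.31, 0.76], [-0.25, 0.82, 0.52]] @ diag([3.352095302212443, 0.25408070401274424, 0.00028413669494414725]) @ [[0.89, -0.18, -0.41],[-0.43, -0.61, -0.67],[-0.13, 0.77, -0.62]]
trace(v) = -2.39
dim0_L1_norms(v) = [4.87, 0.85, 2.09]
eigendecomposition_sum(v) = [[-2.28, 0.60, 1.23],[1.69, -0.44, -0.91],[-0.77, 0.20, 0.41]] + [[-0.00,-0.0,-0.00], [0.0,0.00,0.0], [-0.0,-0.0,-0.00]] + [[-0.02, -0.06, -0.07], [0.05, 0.15, 0.18], [-0.06, -0.18, -0.21]]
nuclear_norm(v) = 3.61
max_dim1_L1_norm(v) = 4.0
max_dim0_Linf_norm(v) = 2.3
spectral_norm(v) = 3.35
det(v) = 0.00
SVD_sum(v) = [[-2.35,0.47,1.08], [1.71,-0.34,-0.78], [-0.74,0.15,0.34]] + [[0.05, 0.07, 0.08], [0.03, 0.05, 0.05], [-0.09, -0.13, -0.14]] + [[-0.00,0.0,-0.0],[-0.00,0.00,-0.00],[-0.00,0.00,-0.00]]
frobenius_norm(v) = 3.36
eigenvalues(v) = [-2.31, 0.0, -0.08]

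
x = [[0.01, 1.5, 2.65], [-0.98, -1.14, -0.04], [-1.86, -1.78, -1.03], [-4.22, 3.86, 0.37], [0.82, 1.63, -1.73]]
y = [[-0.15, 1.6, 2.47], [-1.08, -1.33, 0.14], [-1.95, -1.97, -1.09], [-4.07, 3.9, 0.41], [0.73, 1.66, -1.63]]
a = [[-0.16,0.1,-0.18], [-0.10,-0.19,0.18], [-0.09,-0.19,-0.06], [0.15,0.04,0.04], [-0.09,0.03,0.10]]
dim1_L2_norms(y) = [2.95, 1.72, 2.98, 5.65, 2.44]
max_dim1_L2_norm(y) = 5.65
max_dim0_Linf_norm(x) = 4.22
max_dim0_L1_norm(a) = 0.59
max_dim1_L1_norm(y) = 8.38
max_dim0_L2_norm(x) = 4.93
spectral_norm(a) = 0.35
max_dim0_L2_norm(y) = 5.12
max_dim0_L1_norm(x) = 9.91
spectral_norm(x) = 5.90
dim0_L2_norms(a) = [0.27, 0.29, 0.28]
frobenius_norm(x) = 7.64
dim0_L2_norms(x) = [4.79, 4.93, 3.35]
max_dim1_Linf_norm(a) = 0.19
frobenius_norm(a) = 0.49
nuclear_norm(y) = 12.70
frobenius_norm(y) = 7.64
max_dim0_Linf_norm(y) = 4.07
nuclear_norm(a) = 0.82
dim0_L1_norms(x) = [7.89, 9.91, 5.82]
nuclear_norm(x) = 12.73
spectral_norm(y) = 5.90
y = a + x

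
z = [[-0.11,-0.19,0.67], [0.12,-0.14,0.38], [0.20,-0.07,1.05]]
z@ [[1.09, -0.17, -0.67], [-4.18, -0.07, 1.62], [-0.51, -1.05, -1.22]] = [[0.33,-0.67,-1.05], [0.52,-0.41,-0.77], [-0.02,-1.13,-1.53]]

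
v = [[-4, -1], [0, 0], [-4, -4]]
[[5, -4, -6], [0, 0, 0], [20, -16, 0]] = v @ [[0, 0, 2], [-5, 4, -2]]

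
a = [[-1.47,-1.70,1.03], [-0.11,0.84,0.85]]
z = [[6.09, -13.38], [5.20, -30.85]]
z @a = [[-7.48, -21.59, -5.10],  [-4.25, -34.75, -20.87]]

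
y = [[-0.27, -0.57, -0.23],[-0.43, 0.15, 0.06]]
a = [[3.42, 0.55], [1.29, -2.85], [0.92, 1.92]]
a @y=[[-1.16, -1.87, -0.75], [0.88, -1.16, -0.47], [-1.07, -0.24, -0.10]]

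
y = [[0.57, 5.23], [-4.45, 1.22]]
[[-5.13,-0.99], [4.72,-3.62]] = y@[[-1.29, 0.74], [-0.84, -0.27]]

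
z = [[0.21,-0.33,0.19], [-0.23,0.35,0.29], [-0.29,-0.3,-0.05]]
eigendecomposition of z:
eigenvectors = [[(0.69+0j),0.05-0.51j,0.05+0.51j],  [(-0.72+0j),(-0.11-0.43j),-0.11+0.43j],  [0.03+0.00j,0.74+0.00j,0.74-0.00j]]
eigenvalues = [(0.56+0j), (-0.03+0.37j), (-0.03-0.37j)]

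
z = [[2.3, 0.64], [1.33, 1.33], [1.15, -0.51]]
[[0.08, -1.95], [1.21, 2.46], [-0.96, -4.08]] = z @ [[-0.3, -1.89], [1.21, 3.74]]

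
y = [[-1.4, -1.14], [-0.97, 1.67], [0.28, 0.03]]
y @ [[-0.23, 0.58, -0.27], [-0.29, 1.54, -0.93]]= [[0.65, -2.57, 1.44], [-0.26, 2.01, -1.29], [-0.07, 0.21, -0.1]]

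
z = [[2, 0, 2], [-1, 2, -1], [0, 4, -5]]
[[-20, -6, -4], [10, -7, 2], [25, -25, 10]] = z @ [[-5, -4, 0], [0, -5, 0], [-5, 1, -2]]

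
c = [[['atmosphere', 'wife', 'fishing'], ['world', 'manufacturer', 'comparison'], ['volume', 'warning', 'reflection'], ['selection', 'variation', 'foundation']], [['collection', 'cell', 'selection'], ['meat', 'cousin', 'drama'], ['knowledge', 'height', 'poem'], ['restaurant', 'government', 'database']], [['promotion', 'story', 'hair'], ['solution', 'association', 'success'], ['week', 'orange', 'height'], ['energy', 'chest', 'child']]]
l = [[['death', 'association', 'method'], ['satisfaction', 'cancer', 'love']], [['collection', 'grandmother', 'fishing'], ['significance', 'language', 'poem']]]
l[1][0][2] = 'fishing'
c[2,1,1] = 'association'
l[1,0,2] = 'fishing'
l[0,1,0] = 'satisfaction'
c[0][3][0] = 'selection'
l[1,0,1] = 'grandmother'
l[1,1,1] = 'language'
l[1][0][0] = 'collection'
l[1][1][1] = 'language'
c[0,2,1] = 'warning'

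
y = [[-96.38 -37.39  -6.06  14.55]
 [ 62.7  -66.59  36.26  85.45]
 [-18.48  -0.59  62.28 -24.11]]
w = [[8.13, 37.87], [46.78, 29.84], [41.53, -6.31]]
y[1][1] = -66.59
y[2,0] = -18.48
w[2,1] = -6.31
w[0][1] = 37.87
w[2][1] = -6.31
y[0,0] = -96.38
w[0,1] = 37.87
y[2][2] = 62.28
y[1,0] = 62.7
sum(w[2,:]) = 35.22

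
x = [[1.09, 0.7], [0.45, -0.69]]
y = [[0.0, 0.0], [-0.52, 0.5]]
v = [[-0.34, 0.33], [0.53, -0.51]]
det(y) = 0.00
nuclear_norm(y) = 0.72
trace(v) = -0.85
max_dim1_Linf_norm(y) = 0.52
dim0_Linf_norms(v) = [0.53, 0.51]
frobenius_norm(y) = 0.72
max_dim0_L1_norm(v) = 0.87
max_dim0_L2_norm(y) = 0.52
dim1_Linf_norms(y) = [0.0, 0.52]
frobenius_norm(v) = 0.87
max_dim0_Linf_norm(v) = 0.53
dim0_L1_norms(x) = [1.54, 1.39]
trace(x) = 0.40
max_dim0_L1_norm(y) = 0.52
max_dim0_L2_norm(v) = 0.63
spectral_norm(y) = 0.72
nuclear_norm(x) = 2.12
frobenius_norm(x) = 1.54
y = x @ v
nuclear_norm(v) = 0.88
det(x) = -1.07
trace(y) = 0.50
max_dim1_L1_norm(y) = 1.02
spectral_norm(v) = 0.87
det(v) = -0.00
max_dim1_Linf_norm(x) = 1.09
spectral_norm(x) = 1.30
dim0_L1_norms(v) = [0.87, 0.84]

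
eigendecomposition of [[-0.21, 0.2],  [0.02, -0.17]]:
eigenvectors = [[-0.97, -0.92],[0.23, -0.40]]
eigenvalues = [-0.26, -0.12]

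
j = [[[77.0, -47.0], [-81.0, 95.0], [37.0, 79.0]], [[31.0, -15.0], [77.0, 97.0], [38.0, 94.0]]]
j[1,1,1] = 97.0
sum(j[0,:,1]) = 127.0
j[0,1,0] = -81.0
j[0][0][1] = -47.0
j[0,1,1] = 95.0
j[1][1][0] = 77.0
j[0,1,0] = -81.0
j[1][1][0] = 77.0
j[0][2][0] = 37.0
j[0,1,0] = -81.0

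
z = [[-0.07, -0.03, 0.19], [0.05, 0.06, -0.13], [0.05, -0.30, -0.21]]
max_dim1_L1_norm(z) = 0.56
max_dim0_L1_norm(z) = 0.53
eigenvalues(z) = [-0.36, -0.0, 0.14]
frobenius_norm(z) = 0.45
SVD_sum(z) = [[-0.03, 0.09, 0.09],  [0.01, -0.04, -0.05],  [0.07, -0.24, -0.26]] + [[-0.04, -0.12, 0.1], [0.04, 0.10, -0.08], [-0.02, -0.06, 0.05]] + [[-0.0, 0.0, -0.0],[-0.00, 0.00, -0.0],[-0.0, 0.00, -0.0]]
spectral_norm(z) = 0.39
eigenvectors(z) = [[0.5, -0.94, 0.6],[-0.31, 0.07, -0.56],[-0.81, -0.33, 0.57]]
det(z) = 0.00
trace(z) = -0.22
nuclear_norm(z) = 0.61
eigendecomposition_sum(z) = [[-0.05, 0.11, 0.15], [0.03, -0.07, -0.09], [0.07, -0.17, -0.25]] + [[-0.0, -0.00, -0.00], [0.0, 0.00, 0.00], [-0.0, -0.00, -0.00]] + [[-0.02,-0.13,0.04], [0.02,0.13,-0.04], [-0.02,-0.13,0.04]]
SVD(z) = [[-0.34, 0.7, 0.63], [0.16, -0.61, 0.77], [0.93, 0.36, 0.09]] @ diag([0.38883111384059726, 0.22429820188627828, 0.0008255543972796922]) @ [[0.20, -0.66, -0.72], [-0.27, -0.74, 0.61], [-0.94, 0.08, -0.33]]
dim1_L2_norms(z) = [0.2, 0.15, 0.37]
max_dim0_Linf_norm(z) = 0.3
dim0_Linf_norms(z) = [0.07, 0.3, 0.21]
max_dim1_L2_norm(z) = 0.37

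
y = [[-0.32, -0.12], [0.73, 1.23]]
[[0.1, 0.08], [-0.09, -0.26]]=y @ [[-0.38,-0.21], [0.15,-0.09]]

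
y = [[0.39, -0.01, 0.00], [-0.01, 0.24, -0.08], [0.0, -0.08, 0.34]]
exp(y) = [[1.48, -0.01, 0.00], [-0.01, 1.28, -0.11], [0.00, -0.11, 1.41]]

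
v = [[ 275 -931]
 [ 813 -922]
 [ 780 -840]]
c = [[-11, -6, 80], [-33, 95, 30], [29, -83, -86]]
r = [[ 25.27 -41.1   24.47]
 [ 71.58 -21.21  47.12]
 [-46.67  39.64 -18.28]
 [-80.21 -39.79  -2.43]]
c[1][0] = -33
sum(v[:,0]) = 1868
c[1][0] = -33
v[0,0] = 275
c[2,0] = 29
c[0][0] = -11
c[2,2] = -86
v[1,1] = -922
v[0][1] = -931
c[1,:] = [-33, 95, 30]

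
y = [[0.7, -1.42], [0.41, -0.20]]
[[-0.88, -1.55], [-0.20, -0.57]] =y @ [[-0.24, -1.12], [0.50, 0.54]]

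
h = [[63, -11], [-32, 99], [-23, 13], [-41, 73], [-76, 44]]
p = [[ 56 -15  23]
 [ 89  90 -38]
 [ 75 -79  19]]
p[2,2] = 19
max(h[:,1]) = 99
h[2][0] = -23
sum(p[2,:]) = 15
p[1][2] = -38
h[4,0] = -76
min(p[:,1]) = -79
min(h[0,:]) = -11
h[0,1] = -11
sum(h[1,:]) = 67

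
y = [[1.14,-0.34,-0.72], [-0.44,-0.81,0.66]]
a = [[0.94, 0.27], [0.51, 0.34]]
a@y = [[0.95, -0.54, -0.50], [0.43, -0.45, -0.14]]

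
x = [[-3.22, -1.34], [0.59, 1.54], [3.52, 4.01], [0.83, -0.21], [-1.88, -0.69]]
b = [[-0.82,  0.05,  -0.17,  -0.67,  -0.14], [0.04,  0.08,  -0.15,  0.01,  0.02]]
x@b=[[2.59, -0.27, 0.75, 2.14, 0.42], [-0.42, 0.15, -0.33, -0.38, -0.05], [-2.73, 0.5, -1.20, -2.32, -0.41], [-0.69, 0.02, -0.11, -0.56, -0.12], [1.51, -0.15, 0.42, 1.25, 0.25]]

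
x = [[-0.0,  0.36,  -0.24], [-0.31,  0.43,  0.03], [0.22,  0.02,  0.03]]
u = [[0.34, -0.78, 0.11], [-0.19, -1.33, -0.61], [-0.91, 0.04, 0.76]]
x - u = [[-0.34,1.14,-0.35], [-0.12,1.76,0.64], [1.13,-0.02,-0.73]]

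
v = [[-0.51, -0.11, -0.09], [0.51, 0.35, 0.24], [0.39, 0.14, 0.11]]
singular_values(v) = [0.93, 0.18, 0.0]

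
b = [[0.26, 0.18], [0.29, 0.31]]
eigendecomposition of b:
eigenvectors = [[-0.66, -0.58], [0.75, -0.82]]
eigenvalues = [0.06, 0.51]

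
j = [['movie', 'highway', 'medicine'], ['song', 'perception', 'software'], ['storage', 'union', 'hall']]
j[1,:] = ['song', 'perception', 'software']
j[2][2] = 'hall'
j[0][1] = 'highway'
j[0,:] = ['movie', 'highway', 'medicine']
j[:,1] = ['highway', 'perception', 'union']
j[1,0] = 'song'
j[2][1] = 'union'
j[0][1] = 'highway'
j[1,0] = 'song'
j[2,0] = 'storage'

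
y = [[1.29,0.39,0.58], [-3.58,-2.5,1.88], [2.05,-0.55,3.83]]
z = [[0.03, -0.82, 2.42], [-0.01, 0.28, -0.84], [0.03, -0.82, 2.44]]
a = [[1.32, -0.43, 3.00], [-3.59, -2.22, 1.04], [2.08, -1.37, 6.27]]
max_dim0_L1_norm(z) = 5.7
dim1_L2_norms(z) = [2.56, 0.89, 2.57]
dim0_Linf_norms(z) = [0.03, 0.82, 2.44]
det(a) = 1.51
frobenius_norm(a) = 8.68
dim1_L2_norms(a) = [3.31, 4.35, 6.75]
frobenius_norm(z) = 3.73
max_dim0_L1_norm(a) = 10.31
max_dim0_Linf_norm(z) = 2.44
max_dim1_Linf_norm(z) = 2.44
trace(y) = 2.62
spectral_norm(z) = 3.73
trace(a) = 5.37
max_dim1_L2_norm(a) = 6.75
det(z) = 0.00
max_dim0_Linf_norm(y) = 3.83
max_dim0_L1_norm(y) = 6.92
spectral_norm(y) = 4.85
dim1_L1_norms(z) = [3.27, 1.13, 3.29]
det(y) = -0.05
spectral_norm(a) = 7.51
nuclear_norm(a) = 11.91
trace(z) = 2.75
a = y + z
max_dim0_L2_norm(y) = 4.32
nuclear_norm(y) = 9.37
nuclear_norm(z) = 3.74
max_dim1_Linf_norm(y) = 3.83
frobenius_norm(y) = 6.63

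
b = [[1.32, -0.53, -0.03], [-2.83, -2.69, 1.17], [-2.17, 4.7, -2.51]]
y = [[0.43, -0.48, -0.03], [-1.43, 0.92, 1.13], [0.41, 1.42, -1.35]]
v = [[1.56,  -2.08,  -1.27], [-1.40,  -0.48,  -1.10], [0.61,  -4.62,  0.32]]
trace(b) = -3.88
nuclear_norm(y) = 4.24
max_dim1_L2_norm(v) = 4.67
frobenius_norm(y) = 2.93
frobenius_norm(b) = 7.19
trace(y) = 0.00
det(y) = -0.45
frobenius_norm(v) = 5.80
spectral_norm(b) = 6.15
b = y @ v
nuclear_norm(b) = 10.19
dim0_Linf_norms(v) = [1.56, 4.62, 1.27]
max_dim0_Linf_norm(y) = 1.43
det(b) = 7.34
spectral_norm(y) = 2.23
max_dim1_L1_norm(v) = 5.55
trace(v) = 1.40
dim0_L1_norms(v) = [3.57, 7.18, 2.69]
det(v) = -16.29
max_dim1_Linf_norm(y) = 1.43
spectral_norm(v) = 5.23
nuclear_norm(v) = 8.76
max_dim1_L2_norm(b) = 5.75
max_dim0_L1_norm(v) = 7.18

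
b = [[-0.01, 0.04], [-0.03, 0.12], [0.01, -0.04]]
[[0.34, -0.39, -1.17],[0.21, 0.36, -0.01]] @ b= [[-0.0,0.01],[-0.01,0.05]]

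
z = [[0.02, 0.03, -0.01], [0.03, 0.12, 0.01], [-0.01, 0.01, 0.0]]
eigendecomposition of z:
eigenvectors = [[-0.26, -0.83, 0.5], [-0.96, 0.19, -0.18], [-0.05, 0.53, 0.85]]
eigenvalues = [0.13, 0.02, -0.01]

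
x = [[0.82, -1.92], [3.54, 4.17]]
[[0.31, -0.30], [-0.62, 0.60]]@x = [[-0.81,-1.85], [1.62,3.69]]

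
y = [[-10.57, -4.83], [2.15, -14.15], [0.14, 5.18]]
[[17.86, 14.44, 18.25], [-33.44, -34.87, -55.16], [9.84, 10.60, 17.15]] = y@[[-2.59, -2.33, -3.28], [1.97, 2.11, 3.40]]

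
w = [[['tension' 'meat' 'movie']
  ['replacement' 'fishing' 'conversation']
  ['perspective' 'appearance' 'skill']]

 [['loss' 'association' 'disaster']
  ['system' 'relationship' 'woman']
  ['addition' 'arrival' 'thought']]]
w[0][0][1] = 'meat'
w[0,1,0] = 'replacement'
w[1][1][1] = 'relationship'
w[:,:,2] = [['movie', 'conversation', 'skill'], ['disaster', 'woman', 'thought']]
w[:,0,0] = ['tension', 'loss']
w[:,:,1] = [['meat', 'fishing', 'appearance'], ['association', 'relationship', 'arrival']]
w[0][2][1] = 'appearance'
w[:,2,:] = [['perspective', 'appearance', 'skill'], ['addition', 'arrival', 'thought']]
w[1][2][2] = 'thought'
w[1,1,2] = 'woman'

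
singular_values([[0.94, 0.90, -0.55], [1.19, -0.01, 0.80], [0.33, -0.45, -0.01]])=[1.65, 1.2, 0.44]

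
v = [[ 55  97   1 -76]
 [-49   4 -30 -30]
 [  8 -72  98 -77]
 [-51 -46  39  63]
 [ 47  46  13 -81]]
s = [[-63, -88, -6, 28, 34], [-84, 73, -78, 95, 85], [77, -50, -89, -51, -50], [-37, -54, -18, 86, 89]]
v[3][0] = -51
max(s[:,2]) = -6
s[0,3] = 28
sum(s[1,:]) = 91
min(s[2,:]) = -89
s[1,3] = 95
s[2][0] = 77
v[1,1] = 4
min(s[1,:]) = -84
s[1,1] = 73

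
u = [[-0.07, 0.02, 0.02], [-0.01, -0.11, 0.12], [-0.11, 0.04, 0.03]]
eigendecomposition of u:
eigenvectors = [[0.3, 0.50, 0.16], [0.64, 0.68, -0.94], [0.71, 0.54, 0.31]]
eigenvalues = [0.02, -0.02, -0.15]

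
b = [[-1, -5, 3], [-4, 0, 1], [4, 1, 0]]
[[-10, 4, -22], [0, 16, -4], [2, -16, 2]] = b @ [[0, -4, 0], [2, 0, 2], [0, 0, -4]]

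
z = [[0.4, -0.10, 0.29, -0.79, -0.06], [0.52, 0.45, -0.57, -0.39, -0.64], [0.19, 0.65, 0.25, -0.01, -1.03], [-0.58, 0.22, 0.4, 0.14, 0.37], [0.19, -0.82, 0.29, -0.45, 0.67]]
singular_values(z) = [1.85, 1.31, 0.82, 0.42, 0.01]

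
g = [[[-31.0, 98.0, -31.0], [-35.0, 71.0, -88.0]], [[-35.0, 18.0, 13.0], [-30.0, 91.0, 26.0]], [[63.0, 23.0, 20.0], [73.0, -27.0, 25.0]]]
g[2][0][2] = 20.0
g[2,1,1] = -27.0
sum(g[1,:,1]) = 109.0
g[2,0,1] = 23.0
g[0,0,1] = 98.0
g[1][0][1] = 18.0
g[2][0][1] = 23.0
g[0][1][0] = -35.0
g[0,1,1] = 71.0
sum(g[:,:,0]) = 5.0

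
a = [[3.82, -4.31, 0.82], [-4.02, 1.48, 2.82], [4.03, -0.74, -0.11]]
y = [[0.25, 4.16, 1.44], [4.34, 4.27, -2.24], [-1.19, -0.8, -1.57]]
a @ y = [[-18.73, -3.17, 13.87], [2.06, -12.66, -13.53], [-2.07, 13.69, 7.63]]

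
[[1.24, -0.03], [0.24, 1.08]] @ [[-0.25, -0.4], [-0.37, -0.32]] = [[-0.30, -0.49], [-0.46, -0.44]]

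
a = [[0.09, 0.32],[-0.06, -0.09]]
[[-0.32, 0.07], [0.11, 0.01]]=a @ [[-0.47, -0.88],[-0.88, 0.47]]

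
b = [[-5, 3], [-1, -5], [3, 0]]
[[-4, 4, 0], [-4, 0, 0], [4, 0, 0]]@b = [[16, -32], [20, -12], [-20, 12]]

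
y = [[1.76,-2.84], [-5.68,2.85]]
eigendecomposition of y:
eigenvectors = [[-0.63, 0.53], [-0.78, -0.85]]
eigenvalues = [-1.75, 6.36]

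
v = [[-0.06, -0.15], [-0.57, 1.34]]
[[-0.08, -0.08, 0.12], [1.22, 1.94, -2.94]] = v @ [[-0.44, -1.07, 1.68], [0.72, 0.99, -1.48]]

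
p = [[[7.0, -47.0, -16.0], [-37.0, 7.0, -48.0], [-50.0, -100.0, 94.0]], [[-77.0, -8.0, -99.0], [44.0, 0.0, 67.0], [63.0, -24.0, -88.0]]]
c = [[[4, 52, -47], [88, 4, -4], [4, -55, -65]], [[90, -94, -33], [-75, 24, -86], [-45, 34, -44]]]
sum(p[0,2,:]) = -56.0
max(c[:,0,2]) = -33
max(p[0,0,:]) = 7.0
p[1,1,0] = 44.0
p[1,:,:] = [[-77.0, -8.0, -99.0], [44.0, 0.0, 67.0], [63.0, -24.0, -88.0]]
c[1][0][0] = 90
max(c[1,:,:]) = 90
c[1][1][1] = 24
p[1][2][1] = -24.0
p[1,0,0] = -77.0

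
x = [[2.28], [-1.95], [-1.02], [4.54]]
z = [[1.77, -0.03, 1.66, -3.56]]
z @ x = [[-13.76]]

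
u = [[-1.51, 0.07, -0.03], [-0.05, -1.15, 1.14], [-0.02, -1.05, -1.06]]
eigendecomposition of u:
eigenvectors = [[(-1+0j), -0.00-0.05j, -0.00+0.05j], [0.00+0.00j, 0.72+0.00j, (0.72-0j)], [(-0.04+0j), 0.03+0.69j, (0.03-0.69j)]]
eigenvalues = [(-1.51+0j), (-1.1+1.09j), (-1.1-1.09j)]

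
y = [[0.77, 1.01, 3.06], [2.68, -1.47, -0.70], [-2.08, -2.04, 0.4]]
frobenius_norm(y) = 5.43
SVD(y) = [[-0.73, 0.52, 0.43], [-0.24, -0.8, 0.55], [0.63, 0.30, 0.71]] @ diag([3.5446909642752145, 3.4562486008013296, 2.2242777653082113]) @ [[-0.71, -0.47, -0.51],[-0.68, 0.31, 0.66],[0.15, -0.82, 0.55]]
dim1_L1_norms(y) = [4.84, 4.85, 4.52]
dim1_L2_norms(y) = [3.31, 3.14, 2.94]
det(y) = -27.25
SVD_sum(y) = [[1.86,1.23,1.34], [0.61,0.41,0.44], [-1.61,-1.06,-1.16]] + [[-1.24, 0.57, 1.19], [1.88, -0.86, -1.82], [-0.71, 0.33, 0.69]] + [[0.15, -0.79, 0.53],[0.19, -1.01, 0.67],[0.24, -1.3, 0.87]]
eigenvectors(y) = [[(0.04-0.61j), 0.04+0.61j, -0.43+0.00j], [(-0.35-0.24j), -0.35+0.24j, (0.86+0j)], [0.66+0.00j, (0.66-0j), (0.25+0j)]]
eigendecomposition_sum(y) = [[(0.61+1.13j), -0.05+0.65j, 1.22-0.27j], [(0.9+0.04j), 0.37+0.26j, 0.27-0.83j], [-1.17+0.74j, (-0.7-0.01j), (0.38+1.29j)]] + [[(0.61-1.13j), (-0.05-0.65j), (1.22+0.27j)], [0.90-0.04j, 0.37-0.26j, 0.27+0.83j], [(-1.17-0.74j), -0.70+0.01j, (0.38-1.29j)]] + [[-0.44+0.00j, (1.11-0j), 0.62-0.00j],[0.88-0.00j, (-2.21+0j), -1.24+0.00j],[(0.26-0j), (-0.64+0j), -0.36+0.00j]]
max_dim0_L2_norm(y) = 3.48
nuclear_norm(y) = 9.23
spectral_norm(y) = 3.54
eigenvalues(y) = [(1.36+2.68j), (1.36-2.68j), (-3.02+0j)]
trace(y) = -0.30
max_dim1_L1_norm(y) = 4.85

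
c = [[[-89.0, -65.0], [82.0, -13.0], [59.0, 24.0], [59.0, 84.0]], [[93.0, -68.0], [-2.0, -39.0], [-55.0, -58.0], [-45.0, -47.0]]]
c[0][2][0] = 59.0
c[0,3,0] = 59.0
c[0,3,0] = 59.0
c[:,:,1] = [[-65.0, -13.0, 24.0, 84.0], [-68.0, -39.0, -58.0, -47.0]]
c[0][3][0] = 59.0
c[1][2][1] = -58.0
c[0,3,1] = 84.0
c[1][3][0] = -45.0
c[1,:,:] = [[93.0, -68.0], [-2.0, -39.0], [-55.0, -58.0], [-45.0, -47.0]]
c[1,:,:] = [[93.0, -68.0], [-2.0, -39.0], [-55.0, -58.0], [-45.0, -47.0]]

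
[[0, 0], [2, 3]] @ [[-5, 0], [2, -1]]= [[0, 0], [-4, -3]]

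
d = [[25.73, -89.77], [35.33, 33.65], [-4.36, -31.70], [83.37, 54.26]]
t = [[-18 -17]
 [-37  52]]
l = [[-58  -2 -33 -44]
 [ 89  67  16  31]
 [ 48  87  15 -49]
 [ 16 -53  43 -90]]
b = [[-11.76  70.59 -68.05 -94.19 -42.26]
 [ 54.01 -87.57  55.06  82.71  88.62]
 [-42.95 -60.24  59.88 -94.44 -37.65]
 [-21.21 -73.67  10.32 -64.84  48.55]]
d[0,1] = -89.77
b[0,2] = -68.05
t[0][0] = -18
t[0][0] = -18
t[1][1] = 52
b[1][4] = 88.62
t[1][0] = -37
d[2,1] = -31.7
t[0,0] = -18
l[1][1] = 67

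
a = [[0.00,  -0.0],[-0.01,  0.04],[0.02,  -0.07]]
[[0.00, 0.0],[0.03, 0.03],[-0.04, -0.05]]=a @ [[0.72,0.89],  [0.81,1.0]]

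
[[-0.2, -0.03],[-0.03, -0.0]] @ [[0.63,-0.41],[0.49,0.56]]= [[-0.14, 0.07], [-0.02, 0.01]]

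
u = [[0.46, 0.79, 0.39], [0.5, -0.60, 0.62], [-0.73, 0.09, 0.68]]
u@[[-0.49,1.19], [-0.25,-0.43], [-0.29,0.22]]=[[-0.54, 0.29],[-0.27, 0.99],[0.14, -0.76]]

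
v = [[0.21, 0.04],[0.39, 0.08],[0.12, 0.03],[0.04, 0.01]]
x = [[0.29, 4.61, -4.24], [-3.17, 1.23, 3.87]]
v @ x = [[-0.07, 1.02, -0.74], [-0.14, 1.9, -1.34], [-0.06, 0.59, -0.39], [-0.02, 0.20, -0.13]]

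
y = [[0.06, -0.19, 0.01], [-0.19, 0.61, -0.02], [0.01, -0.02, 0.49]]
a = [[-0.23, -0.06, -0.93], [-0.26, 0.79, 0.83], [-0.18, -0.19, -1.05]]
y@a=[[0.03, -0.16, -0.22],[-0.11, 0.50, 0.70],[-0.09, -0.11, -0.54]]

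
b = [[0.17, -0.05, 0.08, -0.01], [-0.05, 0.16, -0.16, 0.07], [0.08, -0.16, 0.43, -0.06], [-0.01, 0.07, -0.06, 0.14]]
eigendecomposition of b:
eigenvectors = [[0.24, -0.15, -0.82, -0.49], [-0.42, -0.81, -0.19, 0.36], [0.85, -0.23, 0.01, 0.47], [-0.2, 0.51, -0.53, 0.64]]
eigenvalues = [0.55, 0.06, 0.15, 0.14]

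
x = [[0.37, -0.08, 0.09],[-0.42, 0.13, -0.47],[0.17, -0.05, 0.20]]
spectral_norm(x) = 0.77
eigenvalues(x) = [0.57, 0.12, 0.01]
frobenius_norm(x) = 0.80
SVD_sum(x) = [[0.26,  -0.07,  0.22], [-0.47,  0.13,  -0.41], [0.2,  -0.05,  0.17]] + [[0.11, -0.01, -0.13], [0.05, -0.00, -0.06], [-0.03, 0.0, 0.03]] + [[0.00,0.00,0.0], [0.00,0.00,0.00], [0.00,0.00,0.0]]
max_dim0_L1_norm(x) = 0.96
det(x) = 0.00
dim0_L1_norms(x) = [0.96, 0.26, 0.76]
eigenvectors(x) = [[0.48, -0.4, 0.2],[-0.81, -0.84, 0.98],[0.33, 0.35, 0.08]]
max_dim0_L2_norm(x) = 0.58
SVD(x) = [[-0.45,-0.89,0.03], [0.83,-0.4,0.40], [-0.34,0.20,0.92]] @ diag([0.7736418674595191, 0.19613130601007991, 0.0032820293307703266]) @ [[-0.74,  0.21,  -0.64], [-0.65,  0.05,  0.76], [0.19,  0.98,  0.10]]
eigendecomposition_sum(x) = [[0.31, -0.08, 0.18], [-0.54, 0.13, -0.3], [0.22, -0.05, 0.12]] + [[0.06, -0.00, -0.09], [0.12, -0.01, -0.19], [-0.05, 0.00, 0.08]] + [[0.0, 0.00, 0.00],[0.0, 0.01, 0.01],[0.00, 0.00, 0.00]]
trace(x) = 0.70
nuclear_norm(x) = 0.97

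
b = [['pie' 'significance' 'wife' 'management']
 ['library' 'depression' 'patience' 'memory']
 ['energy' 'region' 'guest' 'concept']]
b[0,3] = 'management'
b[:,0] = ['pie', 'library', 'energy']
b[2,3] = 'concept'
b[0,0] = 'pie'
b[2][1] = 'region'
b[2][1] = 'region'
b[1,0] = 'library'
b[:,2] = ['wife', 'patience', 'guest']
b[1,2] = 'patience'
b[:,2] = ['wife', 'patience', 'guest']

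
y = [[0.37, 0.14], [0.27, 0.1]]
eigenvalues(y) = [0.47, -0.0]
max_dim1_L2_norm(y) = 0.4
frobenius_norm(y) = 0.49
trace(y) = 0.47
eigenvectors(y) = [[0.81, -0.35], [0.59, 0.94]]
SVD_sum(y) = [[0.37, 0.14], [0.27, 0.10]] + [[-0.00, 0.00],[0.00, -0.0]]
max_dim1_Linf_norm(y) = 0.37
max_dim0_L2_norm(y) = 0.46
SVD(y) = [[-0.81, -0.59], [-0.59, 0.81]] @ diag([0.48928246097740374, 0.001635047367939361]) @ [[-0.94, -0.35], [0.35, -0.94]]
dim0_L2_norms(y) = [0.46, 0.17]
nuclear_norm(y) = 0.49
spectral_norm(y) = 0.49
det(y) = -0.00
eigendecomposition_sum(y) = [[0.37,0.14], [0.27,0.10]] + [[-0.0, 0.0], [0.0, -0.0]]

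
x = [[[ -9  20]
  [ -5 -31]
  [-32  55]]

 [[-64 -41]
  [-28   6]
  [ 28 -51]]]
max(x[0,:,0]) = -5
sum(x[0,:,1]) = 44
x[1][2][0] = 28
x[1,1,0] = -28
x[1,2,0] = 28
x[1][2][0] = 28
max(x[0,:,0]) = -5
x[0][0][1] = 20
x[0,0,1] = 20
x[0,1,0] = -5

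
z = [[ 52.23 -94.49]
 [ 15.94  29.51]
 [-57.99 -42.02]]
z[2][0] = -57.99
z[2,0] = -57.99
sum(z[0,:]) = -42.26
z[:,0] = [52.23, 15.94, -57.99]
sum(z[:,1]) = -107.0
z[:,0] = [52.23, 15.94, -57.99]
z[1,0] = 15.94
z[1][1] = 29.51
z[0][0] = 52.23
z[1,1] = 29.51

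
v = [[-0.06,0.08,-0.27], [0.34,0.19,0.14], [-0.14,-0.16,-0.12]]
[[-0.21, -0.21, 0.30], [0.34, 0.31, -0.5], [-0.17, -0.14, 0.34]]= v @ [[0.80,  0.85,  -0.58], [-0.06,  -0.25,  -0.73], [0.57,  0.52,  -1.19]]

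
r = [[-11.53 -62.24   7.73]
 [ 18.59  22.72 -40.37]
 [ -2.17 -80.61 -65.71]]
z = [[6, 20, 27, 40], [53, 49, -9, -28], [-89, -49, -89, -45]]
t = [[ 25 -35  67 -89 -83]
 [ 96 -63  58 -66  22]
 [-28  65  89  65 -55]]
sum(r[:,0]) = 4.890000000000001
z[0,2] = 27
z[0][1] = 20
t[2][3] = 65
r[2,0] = -2.17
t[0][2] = 67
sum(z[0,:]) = 93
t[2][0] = -28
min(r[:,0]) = -11.53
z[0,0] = 6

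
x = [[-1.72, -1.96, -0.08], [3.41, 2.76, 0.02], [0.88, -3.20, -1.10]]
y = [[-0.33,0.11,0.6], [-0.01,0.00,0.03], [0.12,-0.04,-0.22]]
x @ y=[[0.58, -0.19, -1.07], [-1.15, 0.37, 2.12], [-0.39, 0.14, 0.67]]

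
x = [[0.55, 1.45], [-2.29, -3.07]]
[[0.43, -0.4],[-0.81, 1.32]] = x @ [[-0.09, -0.43], [0.33, -0.11]]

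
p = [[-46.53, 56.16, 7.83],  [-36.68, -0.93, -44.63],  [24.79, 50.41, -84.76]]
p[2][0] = 24.79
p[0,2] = 7.83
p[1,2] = -44.63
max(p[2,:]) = 50.41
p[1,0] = -36.68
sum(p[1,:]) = -82.24000000000001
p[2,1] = 50.41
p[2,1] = 50.41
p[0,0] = -46.53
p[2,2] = -84.76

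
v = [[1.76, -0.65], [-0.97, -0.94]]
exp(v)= [[6.74, -1.43], [-2.14, 0.79]]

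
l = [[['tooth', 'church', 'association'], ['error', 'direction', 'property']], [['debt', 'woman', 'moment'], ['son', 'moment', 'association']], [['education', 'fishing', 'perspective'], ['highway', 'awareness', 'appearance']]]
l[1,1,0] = 'son'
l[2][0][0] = 'education'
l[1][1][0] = 'son'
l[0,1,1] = 'direction'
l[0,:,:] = [['tooth', 'church', 'association'], ['error', 'direction', 'property']]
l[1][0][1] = 'woman'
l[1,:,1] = ['woman', 'moment']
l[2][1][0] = 'highway'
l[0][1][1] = 'direction'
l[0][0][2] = 'association'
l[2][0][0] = 'education'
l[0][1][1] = 'direction'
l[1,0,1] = 'woman'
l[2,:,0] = ['education', 'highway']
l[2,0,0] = 'education'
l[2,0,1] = 'fishing'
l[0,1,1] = 'direction'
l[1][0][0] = 'debt'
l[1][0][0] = 'debt'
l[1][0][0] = 'debt'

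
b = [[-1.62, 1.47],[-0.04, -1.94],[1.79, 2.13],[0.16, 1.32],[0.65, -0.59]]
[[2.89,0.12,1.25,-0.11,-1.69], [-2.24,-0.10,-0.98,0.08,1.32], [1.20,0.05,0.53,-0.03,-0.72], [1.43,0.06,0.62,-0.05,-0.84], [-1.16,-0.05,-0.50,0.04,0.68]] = b @[[-0.72, -0.03, -0.31, 0.03, 0.42],[1.17, 0.05, 0.51, -0.04, -0.69]]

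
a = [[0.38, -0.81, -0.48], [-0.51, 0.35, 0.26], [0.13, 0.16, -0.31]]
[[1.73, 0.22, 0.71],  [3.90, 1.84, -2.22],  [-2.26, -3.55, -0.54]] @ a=[[0.64, -1.21, -0.99], [0.25, -2.87, -0.71], [0.88, 0.50, 0.33]]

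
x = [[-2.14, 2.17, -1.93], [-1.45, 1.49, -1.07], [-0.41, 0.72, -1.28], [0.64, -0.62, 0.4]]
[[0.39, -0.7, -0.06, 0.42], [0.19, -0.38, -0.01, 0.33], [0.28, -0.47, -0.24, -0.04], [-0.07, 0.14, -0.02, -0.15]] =x @ [[-0.08,0.09,-0.39,-0.25], [-0.15,0.13,-0.27,0.09], [-0.28,0.41,0.16,0.16]]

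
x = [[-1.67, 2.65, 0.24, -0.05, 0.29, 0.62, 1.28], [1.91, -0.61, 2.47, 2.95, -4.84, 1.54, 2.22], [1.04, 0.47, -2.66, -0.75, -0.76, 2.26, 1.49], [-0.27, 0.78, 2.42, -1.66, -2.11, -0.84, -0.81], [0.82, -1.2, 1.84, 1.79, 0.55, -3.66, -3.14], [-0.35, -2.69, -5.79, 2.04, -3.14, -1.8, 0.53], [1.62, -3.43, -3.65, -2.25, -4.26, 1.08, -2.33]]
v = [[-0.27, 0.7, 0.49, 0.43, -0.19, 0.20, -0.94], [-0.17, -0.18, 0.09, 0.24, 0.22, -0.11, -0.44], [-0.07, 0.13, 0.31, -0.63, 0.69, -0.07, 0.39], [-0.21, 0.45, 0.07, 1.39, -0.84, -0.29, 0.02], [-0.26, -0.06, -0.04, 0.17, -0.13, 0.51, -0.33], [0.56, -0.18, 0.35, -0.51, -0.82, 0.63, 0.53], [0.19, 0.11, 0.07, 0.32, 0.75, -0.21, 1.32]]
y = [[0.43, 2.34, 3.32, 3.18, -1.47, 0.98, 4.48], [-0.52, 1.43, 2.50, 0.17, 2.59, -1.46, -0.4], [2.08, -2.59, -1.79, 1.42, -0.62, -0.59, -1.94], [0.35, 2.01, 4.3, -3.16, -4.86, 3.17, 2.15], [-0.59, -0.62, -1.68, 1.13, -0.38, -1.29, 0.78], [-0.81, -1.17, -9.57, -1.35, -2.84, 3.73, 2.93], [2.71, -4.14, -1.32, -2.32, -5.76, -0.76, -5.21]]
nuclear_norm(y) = 39.88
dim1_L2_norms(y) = [7.07, 4.19, 4.56, 8.42, 2.69, 11.22, 9.62]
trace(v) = 3.07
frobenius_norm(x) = 15.55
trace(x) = -10.18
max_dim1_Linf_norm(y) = 9.57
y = v @ x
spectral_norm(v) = 2.26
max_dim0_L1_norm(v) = 3.97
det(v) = -0.20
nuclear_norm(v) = 7.46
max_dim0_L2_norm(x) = 8.33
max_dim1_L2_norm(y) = 11.22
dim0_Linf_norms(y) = [2.71, 4.14, 9.57, 3.18, 5.76, 3.73, 5.21]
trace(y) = -4.95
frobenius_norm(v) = 3.39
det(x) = -7764.87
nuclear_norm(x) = 34.58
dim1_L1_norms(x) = [6.8, 16.54, 9.43, 8.89, 13.0, 16.34, 18.62]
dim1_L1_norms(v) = [3.22, 1.45, 2.29, 3.27, 1.5, 3.58, 2.97]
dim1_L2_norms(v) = [1.4, 0.62, 1.07, 1.72, 0.7, 1.44, 1.58]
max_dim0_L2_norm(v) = 1.83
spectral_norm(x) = 10.18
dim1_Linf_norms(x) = [2.65, 4.84, 2.66, 2.42, 3.66, 5.79, 4.26]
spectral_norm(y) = 12.95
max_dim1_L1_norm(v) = 3.58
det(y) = 1606.95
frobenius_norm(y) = 19.62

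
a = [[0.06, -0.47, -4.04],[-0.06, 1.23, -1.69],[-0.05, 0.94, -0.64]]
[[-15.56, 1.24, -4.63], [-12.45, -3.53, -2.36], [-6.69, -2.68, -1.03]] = a @ [[0.58, 0.85, -0.07], [-4.13, -2.79, -0.30], [4.34, 0.03, 1.18]]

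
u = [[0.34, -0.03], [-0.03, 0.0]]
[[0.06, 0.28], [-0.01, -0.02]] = u @ [[0.23, 0.66], [0.69, -1.96]]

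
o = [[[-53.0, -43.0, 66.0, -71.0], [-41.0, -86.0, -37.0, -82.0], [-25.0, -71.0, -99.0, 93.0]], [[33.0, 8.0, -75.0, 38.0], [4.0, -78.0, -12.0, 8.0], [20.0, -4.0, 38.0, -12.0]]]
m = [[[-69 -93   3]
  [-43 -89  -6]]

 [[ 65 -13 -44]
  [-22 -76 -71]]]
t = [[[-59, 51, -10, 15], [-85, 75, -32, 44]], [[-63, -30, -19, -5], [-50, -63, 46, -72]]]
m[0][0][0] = -69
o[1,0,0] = 33.0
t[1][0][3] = -5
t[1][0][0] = -63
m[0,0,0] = -69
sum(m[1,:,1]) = -89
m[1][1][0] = -22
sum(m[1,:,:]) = -161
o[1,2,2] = 38.0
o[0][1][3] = -82.0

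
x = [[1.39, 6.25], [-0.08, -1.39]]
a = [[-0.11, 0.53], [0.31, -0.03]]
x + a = [[1.28,  6.78], [0.23,  -1.42]]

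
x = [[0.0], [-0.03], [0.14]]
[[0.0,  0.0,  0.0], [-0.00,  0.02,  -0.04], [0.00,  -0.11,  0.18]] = x @ [[0.03, -0.75, 1.25]]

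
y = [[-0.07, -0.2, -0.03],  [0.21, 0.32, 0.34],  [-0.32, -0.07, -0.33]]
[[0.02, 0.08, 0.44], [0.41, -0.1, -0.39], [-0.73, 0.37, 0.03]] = y@ [[1.36, -2.00, -1.15], [-0.74, 0.16, -2.03], [1.06, 0.78, 1.46]]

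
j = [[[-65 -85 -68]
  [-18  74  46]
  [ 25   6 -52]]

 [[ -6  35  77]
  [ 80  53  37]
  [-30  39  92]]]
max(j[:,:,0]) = 80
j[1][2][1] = 39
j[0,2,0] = 25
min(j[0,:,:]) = -85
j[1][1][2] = 37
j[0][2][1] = 6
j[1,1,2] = 37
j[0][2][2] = -52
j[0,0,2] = -68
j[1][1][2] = 37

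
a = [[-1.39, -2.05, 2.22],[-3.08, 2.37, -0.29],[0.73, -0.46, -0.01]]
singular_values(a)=[4.02, 3.29, 0.0]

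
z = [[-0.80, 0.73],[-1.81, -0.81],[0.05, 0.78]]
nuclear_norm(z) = 3.27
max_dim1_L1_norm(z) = 2.62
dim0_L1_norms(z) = [2.66, 2.32]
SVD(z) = [[-0.24, 0.8], [-0.96, -0.10], [0.15, 0.59]] @ diag([2.0646406719477493, 1.2055118812102794]) @ [[0.94, 0.35], [-0.35, 0.94]]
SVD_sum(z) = [[-0.46, -0.17], [-1.85, -0.69], [0.3, 0.11]] + [[-0.34,0.90], [0.04,-0.12], [-0.25,0.67]]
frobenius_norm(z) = 2.39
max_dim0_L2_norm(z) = 1.98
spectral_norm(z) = 2.06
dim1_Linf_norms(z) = [0.8, 1.81, 0.78]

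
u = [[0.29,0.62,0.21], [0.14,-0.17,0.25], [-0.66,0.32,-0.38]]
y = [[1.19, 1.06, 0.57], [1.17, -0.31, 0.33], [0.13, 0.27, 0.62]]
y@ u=[[0.12, 0.74, 0.3],[0.08, 0.88, 0.04],[-0.33, 0.23, -0.14]]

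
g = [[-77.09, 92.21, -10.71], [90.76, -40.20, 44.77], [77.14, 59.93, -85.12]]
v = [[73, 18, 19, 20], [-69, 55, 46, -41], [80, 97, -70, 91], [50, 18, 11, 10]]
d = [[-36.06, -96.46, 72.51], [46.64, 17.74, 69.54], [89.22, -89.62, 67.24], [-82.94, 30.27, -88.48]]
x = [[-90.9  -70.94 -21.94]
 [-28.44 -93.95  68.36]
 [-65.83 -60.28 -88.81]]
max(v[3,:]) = 50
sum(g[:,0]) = 90.81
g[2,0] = 77.14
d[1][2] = 69.54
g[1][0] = 90.76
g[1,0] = 90.76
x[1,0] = -28.44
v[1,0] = -69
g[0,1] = 92.21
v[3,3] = 10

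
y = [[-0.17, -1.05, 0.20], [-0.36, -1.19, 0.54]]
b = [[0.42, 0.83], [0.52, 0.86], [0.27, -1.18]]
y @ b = [[-0.56, -1.28], [-0.62, -1.96]]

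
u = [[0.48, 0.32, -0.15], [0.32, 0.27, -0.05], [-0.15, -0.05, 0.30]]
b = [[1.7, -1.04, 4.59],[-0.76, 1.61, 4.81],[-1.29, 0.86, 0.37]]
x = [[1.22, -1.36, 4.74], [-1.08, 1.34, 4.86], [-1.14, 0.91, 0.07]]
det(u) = 0.01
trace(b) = 3.68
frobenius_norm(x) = 7.38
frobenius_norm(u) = 0.81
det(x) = 4.73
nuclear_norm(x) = 9.92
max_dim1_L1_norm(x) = 7.32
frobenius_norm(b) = 7.34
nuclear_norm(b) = 10.01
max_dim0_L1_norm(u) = 0.95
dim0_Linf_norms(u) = [0.48, 0.32, 0.3]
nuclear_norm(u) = 1.05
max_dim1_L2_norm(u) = 0.6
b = x + u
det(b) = 6.67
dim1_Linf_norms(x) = [4.74, 4.86, 1.14]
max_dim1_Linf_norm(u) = 0.48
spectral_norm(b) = 6.70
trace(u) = 1.05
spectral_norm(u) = 0.76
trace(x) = 2.63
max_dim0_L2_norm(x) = 6.79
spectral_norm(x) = 6.79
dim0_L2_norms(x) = [1.99, 2.12, 6.79]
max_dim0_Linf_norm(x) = 4.86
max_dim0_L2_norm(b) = 6.66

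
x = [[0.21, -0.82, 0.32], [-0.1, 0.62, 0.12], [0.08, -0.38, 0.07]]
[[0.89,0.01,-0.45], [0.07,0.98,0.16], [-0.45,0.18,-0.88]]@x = [[0.15, -0.55, 0.25],[-0.07, 0.49, 0.15],[-0.18, 0.82, -0.18]]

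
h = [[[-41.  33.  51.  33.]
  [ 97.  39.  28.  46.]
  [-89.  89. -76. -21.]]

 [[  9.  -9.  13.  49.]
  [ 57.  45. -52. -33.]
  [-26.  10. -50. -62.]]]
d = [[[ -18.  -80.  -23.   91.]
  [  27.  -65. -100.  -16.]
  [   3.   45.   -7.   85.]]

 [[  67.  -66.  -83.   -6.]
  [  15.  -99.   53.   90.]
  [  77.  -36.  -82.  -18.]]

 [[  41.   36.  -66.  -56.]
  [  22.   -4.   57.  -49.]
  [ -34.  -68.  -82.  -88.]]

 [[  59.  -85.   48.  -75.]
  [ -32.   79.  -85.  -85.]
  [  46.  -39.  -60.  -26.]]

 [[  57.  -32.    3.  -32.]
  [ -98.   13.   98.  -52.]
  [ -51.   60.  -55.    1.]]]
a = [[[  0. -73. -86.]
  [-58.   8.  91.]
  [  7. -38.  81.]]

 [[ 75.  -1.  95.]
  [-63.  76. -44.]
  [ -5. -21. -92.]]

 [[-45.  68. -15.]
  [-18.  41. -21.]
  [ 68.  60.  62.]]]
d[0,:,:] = [[-18.0, -80.0, -23.0, 91.0], [27.0, -65.0, -100.0, -16.0], [3.0, 45.0, -7.0, 85.0]]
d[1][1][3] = 90.0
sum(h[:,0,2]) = 64.0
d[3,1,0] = -32.0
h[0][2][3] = -21.0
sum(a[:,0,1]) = -6.0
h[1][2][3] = -62.0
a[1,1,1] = 76.0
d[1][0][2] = -83.0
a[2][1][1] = 41.0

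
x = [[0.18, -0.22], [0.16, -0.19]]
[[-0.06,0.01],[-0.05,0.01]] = x @ [[-0.24, 0.15],[0.06, 0.09]]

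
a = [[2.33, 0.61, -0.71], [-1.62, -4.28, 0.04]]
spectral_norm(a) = 4.83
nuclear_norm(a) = 6.81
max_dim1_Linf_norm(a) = 4.28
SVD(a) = [[-0.35, 0.94], [0.94, 0.35]] @ diag([4.832894295376314, 1.9729756029203933]) @ [[-0.48, -0.87, 0.06], [0.82, -0.47, -0.33]]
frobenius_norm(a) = 5.22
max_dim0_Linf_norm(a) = 4.28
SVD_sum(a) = [[0.82, 1.49, -0.10], [-2.19, -3.95, 0.27]] + [[1.51,  -0.88,  -0.61], [0.57,  -0.33,  -0.23]]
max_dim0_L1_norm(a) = 4.89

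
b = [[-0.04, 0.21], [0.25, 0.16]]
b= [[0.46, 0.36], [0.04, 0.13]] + [[-0.5, -0.15], [0.21, 0.03]]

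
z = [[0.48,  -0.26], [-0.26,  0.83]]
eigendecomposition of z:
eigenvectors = [[-0.88, 0.47],[-0.47, -0.88]]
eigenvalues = [0.34, 0.97]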